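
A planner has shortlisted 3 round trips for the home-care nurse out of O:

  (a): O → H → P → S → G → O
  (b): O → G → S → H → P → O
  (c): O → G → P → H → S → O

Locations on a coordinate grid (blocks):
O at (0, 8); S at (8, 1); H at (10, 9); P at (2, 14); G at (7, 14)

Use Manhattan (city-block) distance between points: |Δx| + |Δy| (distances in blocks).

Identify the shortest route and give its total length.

(a): 11 + 13 + 19 + 14 + 13 = 70
(b): 13 + 14 + 10 + 13 + 8 = 58
(c): 13 + 5 + 13 + 10 + 15 = 56

Shortest is (c), total 56 blocks.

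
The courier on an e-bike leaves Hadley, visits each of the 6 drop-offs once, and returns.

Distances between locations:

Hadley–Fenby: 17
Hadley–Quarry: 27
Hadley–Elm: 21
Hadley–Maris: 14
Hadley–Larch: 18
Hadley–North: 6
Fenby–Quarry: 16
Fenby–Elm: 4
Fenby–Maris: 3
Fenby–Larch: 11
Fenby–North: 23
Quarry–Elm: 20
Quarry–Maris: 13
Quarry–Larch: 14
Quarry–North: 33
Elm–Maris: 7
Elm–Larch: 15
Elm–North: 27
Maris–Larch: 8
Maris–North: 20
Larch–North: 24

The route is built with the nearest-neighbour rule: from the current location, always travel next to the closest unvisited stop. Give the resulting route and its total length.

Total distance 89 via the nearest-neighbour route Hadley → North → Maris → Fenby → Elm → Larch → Quarry → Hadley.

At Hadley the remaining stops are North 6, Maris 14, Fenby 17, Larch 18, Elm 21, Quarry 27; go to North.
At North the remaining stops are Maris 20, Fenby 23, Larch 24, Elm 27, Quarry 33; go to Maris.
At Maris the remaining stops are Fenby 3, Elm 7, Larch 8, Quarry 13; go to Fenby.
At Fenby the remaining stops are Elm 4, Larch 11, Quarry 16; go to Elm.
At Elm the remaining stops are Larch 15, Quarry 20; go to Larch.
At Larch the remaining stops are Quarry 14; go to Quarry.
Return Quarry→Hadley: 27.
Total = 6 + 20 + 3 + 4 + 15 + 14 + 27 = 89.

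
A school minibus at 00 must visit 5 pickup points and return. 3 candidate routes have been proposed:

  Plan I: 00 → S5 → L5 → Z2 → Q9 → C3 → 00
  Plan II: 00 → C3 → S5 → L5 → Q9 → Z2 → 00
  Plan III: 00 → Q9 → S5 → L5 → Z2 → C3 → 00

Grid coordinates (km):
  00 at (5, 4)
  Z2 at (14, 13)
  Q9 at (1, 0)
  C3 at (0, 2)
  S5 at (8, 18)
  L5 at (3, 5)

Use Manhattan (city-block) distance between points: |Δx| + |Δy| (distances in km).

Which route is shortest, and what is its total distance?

Plan I: 17 + 18 + 19 + 26 + 3 + 7 = 90
Plan II: 7 + 24 + 18 + 7 + 26 + 18 = 100
Plan III: 8 + 25 + 18 + 19 + 25 + 7 = 102

90 km — Plan I is the shortest.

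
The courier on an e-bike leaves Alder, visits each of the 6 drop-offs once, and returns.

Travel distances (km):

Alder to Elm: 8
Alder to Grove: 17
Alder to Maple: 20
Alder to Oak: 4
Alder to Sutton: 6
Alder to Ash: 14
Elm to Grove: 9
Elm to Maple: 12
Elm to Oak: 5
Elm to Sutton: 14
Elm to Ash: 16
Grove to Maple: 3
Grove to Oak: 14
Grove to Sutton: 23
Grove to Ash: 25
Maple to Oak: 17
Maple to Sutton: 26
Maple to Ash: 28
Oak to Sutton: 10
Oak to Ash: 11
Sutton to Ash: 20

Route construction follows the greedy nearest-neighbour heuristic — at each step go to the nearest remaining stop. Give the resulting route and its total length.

Total distance 81 km via the nearest-neighbour route Alder → Oak → Elm → Grove → Maple → Sutton → Ash → Alder.

At Alder the remaining stops are Oak 4, Sutton 6, Elm 8, Ash 14, Grove 17, Maple 20; go to Oak.
At Oak the remaining stops are Elm 5, Sutton 10, Ash 11, Grove 14, Maple 17; go to Elm.
At Elm the remaining stops are Grove 9, Maple 12, Sutton 14, Ash 16; go to Grove.
At Grove the remaining stops are Maple 3, Sutton 23, Ash 25; go to Maple.
At Maple the remaining stops are Sutton 26, Ash 28; go to Sutton.
At Sutton the remaining stops are Ash 20; go to Ash.
Return Ash→Alder: 14.
Total = 4 + 5 + 9 + 3 + 26 + 20 + 14 = 81.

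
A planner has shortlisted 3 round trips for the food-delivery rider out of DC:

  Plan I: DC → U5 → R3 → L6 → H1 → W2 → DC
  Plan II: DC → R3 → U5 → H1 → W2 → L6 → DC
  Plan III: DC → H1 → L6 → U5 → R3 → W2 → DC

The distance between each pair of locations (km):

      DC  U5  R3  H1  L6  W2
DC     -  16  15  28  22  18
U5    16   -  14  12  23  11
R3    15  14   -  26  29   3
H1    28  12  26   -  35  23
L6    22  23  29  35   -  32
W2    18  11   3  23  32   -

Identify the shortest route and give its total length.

Shortest is Plan II, total 118 km.

Plan I: 16 + 14 + 29 + 35 + 23 + 18 = 135
Plan II: 15 + 14 + 12 + 23 + 32 + 22 = 118
Plan III: 28 + 35 + 23 + 14 + 3 + 18 = 121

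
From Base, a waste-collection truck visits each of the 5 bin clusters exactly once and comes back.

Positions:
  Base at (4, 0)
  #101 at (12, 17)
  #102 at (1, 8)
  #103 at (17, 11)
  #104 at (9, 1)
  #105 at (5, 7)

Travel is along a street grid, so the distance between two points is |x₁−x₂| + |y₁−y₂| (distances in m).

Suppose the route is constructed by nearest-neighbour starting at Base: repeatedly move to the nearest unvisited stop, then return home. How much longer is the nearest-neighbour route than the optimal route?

Excess over optimum: 8 m.

Base: #104=6, #105=8, #102=11, #103=24, #101=25 ⇒ #104
#104: #105=10, #102=15, #103=18, #101=19 ⇒ #105
#105: #102=5, #103=16, #101=17 ⇒ #102
#102: #103=19, #101=20 ⇒ #103
#103: #101=11 ⇒ #101
NN route Base → #104 → #105 → #102 → #103 → #101 → Base costs 76.
Optimal: Base → #102 → #105 → #101 → #103 → #104 → Base costs 68 (by enumerating all 60 distinct tours).
Excess = 76 − 68 = 8.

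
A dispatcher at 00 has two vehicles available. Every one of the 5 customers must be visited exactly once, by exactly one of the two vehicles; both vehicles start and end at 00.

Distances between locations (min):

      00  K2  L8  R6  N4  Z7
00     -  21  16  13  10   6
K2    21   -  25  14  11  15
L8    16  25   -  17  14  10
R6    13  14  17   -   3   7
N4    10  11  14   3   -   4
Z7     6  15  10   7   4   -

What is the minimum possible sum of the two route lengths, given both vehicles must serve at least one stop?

Minimum combined distance: 80 min.

There are 2^4 − 1 = 15 ways to divide the 5 stops into two non-empty groups. For each, the best each vehicle can do is its own shortest tour through its group:
  {K2} + {L8, R6, N4, Z7}: 42 + 46 = 88
  {L8} + {K2, R6, N4, Z7}: 32 + 48 = 80
  {K2, L8} + {R6, N4, Z7}: 62 + 26 = 88
  {R6} + {K2, L8, N4, Z7}: 26 + 62 = 88
  {K2, R6} + {L8, N4, Z7}: 48 + 40 = 88
  {L8, R6} + {K2, N4, Z7}: 46 + 42 = 88
  … (15 splits in total)
Best: vehicle 1 00 → L8 → 00 = 32; vehicle 2 00 → K2 → R6 → N4 → Z7 → 00 = 48; combined 80.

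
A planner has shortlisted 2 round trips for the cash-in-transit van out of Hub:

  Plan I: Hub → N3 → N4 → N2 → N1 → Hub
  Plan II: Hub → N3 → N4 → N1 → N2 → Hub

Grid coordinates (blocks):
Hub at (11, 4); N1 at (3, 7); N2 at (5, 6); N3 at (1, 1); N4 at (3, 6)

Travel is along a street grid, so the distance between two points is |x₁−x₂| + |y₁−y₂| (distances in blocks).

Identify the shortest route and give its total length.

Plan I: 13 + 7 + 2 + 3 + 11 = 36
Plan II: 13 + 7 + 1 + 3 + 8 = 32

32 blocks — Plan II is the shortest.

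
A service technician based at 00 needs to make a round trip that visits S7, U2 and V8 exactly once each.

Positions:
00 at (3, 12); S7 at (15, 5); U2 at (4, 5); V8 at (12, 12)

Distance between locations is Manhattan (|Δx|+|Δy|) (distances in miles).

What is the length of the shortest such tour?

There are 3 distinct closed tours to check (reversals are equivalent).
00→S7→U2→V8→00: 19+11+15+9 = 54
00→S7→V8→U2→00: 19+10+15+8 = 52
00→U2→S7→V8→00: 8+11+10+9 = 38
The minimum is 38.
One optimal route: 00 → U2 → S7 → V8 → 00 (or its reverse).

Shortest round trip = 38 miles.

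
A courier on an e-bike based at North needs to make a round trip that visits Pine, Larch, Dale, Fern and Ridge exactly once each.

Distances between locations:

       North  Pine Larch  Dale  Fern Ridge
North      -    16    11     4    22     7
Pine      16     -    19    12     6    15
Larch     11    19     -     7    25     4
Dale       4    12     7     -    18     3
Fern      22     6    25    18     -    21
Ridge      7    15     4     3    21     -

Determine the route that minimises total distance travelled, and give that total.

Minimum total distance: 58.

With 5 stops there are 5!/2 = 60 distinct round trips (a route and its reverse cost the same).
North → Pine → Larch → Dale → Fern → Ridge → North: 16+19+7+18+21+7 = 88
North → Pine → Larch → Dale → Ridge → Fern → North: 16+19+7+3+21+22 = 88
North → Pine → Larch → Fern → Dale → Ridge → North: 16+19+25+18+3+7 = 88
North → Pine → Larch → Fern → Ridge → Dale → North: 16+19+25+21+3+4 = 88
North → Pine → Larch → Ridge → Dale → Fern → North: 16+19+4+3+18+22 = 82
North → Pine → Larch → Ridge → Fern → Dale → North: 16+19+4+21+18+4 = 82
North → Pine → Dale → Larch → Fern → Ridge → North: 16+12+7+25+21+7 = 88
North → Pine → Dale → Larch → Ridge → Fern → North: 16+12+7+4+21+22 = 82
North → Pine → Dale → Fern → Larch → Ridge → North: 16+12+18+25+4+7 = 82
North → Pine → Dale → Fern → Ridge → Larch → North: 16+12+18+21+4+11 = 82
North → Pine → Dale → Ridge → Larch → Fern → North: 16+12+3+4+25+22 = 82
North → Pine → Dale → Ridge → Fern → Larch → North: 16+12+3+21+25+11 = 88
North → Pine → Fern → Larch → Dale → Ridge → North: 16+6+25+7+3+7 = 64
North → Pine → Fern → Larch → Ridge → Dale → North: 16+6+25+4+3+4 = 58
… (46 more)
The minimum is 58.
One optimal route: North → Pine → Fern → Larch → Ridge → Dale → North (or its reverse).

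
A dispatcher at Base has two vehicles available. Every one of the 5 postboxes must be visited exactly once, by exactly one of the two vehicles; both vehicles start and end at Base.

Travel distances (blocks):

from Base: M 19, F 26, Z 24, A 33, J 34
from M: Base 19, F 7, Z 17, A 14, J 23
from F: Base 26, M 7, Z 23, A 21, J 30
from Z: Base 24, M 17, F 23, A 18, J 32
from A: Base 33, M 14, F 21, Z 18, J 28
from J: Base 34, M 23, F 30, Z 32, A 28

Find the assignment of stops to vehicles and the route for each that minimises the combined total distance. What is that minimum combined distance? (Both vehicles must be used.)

Try each way of splitting the stops between the two vehicles (each non-empty) and, for each split, find the best tour for each vehicle:
  {M} + {F, Z, A, J}: 38 + 126 = 164
  {F} + {M, Z, A, J}: 52 + 112 = 164
  {M, F} + {Z, A, J}: 52 + 104 = 156
  {Z} + {M, F, A, J}: 48 + 109 = 157
  {M, Z} + {F, A, J}: 60 + 109 = 169
  {F, Z} + {M, A, J}: 73 + 95 = 168
  … (15 splits in total)
Best: vehicle 1 Base → M → F → Base = 52; vehicle 2 Base → Z → A → J → Base = 104; combined 156.

Minimum combined distance: 156 blocks.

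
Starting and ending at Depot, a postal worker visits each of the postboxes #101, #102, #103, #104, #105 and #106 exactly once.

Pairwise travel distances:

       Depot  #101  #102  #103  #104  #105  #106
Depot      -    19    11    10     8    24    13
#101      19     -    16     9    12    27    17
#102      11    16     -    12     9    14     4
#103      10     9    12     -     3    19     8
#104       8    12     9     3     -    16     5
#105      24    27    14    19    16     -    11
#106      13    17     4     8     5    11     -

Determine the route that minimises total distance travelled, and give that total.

There are 360 distinct closed tours to check (reversals are equivalent).
Depot - #101 - #102 - #103 - #104 - #105 - #106 - Depot: 19+16+12+3+16+11+13 = 90
Depot - #101 - #102 - #103 - #104 - #106 - #105 - Depot: 19+16+12+3+5+11+24 = 90
Depot - #101 - #102 - #103 - #105 - #104 - #106 - Depot: 19+16+12+19+16+5+13 = 100
Depot - #101 - #102 - #103 - #105 - #106 - #104 - Depot: 19+16+12+19+11+5+8 = 90
Depot - #101 - #102 - #103 - #106 - #104 - #105 - Depot: 19+16+12+8+5+16+24 = 100
Depot - #101 - #102 - #103 - #106 - #105 - #104 - Depot: 19+16+12+8+11+16+8 = 90
Depot - #101 - #102 - #104 - #103 - #105 - #106 - Depot: 19+16+9+3+19+11+13 = 90
Depot - #101 - #102 - #104 - #103 - #106 - #105 - Depot: 19+16+9+3+8+11+24 = 90
… (352 more)
Depot - #101 - #103 - #104 - #106 - #105 - #102 - Depot: 19+9+3+5+11+14+11 = 72  ← best
The minimum is 72.
One optimal route: Depot → #101 → #103 → #104 → #106 → #105 → #102 → Depot (or its reverse).

Minimum total distance: 72.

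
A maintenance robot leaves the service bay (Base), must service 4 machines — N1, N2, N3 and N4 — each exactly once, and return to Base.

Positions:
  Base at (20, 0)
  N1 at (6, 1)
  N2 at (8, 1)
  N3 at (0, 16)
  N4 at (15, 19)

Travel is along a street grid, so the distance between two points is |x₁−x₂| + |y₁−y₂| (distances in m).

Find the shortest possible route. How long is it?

Minimum total distance: 78 m.

There are 12 distinct closed tours to check (reversals are equivalent).
Base - N1 - N2 - N3 - N4 - Base: 15+2+23+18+24 = 82
Base - N1 - N2 - N4 - N3 - Base: 15+2+25+18+36 = 96
Base - N1 - N3 - N2 - N4 - Base: 15+21+23+25+24 = 108
Base - N1 - N3 - N4 - N2 - Base: 15+21+18+25+13 = 92
Base - N1 - N4 - N2 - N3 - Base: 15+27+25+23+36 = 126
Base - N1 - N4 - N3 - N2 - Base: 15+27+18+23+13 = 96
Base - N2 - N1 - N3 - N4 - Base: 13+2+21+18+24 = 78
Base - N2 - N1 - N4 - N3 - Base: 13+2+27+18+36 = 96
Base - N2 - N3 - N1 - N4 - Base: 13+23+21+27+24 = 108
Base - N2 - N4 - N1 - N3 - Base: 13+25+27+21+36 = 122
Base - N3 - N1 - N2 - N4 - Base: 36+21+2+25+24 = 108
Base - N3 - N2 - N1 - N4 - Base: 36+23+2+27+24 = 112
The minimum is 78.
One optimal route: Base → N2 → N1 → N3 → N4 → Base (or its reverse).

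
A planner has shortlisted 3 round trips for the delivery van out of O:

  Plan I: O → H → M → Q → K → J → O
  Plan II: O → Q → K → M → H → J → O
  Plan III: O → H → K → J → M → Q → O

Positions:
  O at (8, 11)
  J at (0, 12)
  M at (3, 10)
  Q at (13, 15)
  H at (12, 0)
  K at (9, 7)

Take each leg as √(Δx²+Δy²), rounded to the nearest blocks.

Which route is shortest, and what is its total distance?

51 blocks — Plan III is the shortest.

Plan I: 12 + 13 + 11 + 9 + 10 + 8 = 63
Plan II: 6 + 9 + 7 + 13 + 17 + 8 = 60
Plan III: 12 + 8 + 10 + 4 + 11 + 6 = 51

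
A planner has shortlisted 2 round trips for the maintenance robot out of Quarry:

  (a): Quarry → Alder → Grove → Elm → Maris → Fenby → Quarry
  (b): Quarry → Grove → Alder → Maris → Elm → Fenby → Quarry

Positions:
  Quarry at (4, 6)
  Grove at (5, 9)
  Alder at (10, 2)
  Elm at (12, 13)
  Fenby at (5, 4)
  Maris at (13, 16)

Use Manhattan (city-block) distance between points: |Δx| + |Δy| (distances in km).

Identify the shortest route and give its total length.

(a): 10 + 12 + 11 + 4 + 20 + 3 = 60
(b): 4 + 12 + 17 + 4 + 16 + 3 = 56

56 km — (b) is the shortest.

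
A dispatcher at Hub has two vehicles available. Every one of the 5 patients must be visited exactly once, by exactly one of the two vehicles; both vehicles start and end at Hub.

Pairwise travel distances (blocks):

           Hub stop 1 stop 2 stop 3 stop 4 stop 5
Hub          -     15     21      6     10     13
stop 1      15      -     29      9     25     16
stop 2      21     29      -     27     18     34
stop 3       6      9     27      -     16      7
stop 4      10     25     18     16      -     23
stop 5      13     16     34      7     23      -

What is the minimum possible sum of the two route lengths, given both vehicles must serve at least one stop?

Try each way of splitting the stops between the two vehicles (each non-empty) and, for each split, find the best tour for each vehicle:
  {stop 1} + {stop 2, stop 3, stop 4, stop 5}: 30 + 75 = 105
  {stop 2} + {stop 1, stop 3, stop 4, stop 5}: 42 + 64 = 106
  {stop 1, stop 2} + {stop 3, stop 4, stop 5}: 65 + 46 = 111
  {stop 3} + {stop 1, stop 2, stop 4, stop 5}: 12 + 86 = 98
  {stop 1, stop 3} + {stop 2, stop 4, stop 5}: 30 + 75 = 105
  {stop 2, stop 3} + {stop 1, stop 4, stop 5}: 54 + 64 = 118
  … (15 splits in total)
  {stop 2, stop 4} + {stop 1, stop 3, stop 5}: 49 + 44 = 93  ← best
Best: vehicle 1 Hub → stop 2 → stop 4 → Hub = 49; vehicle 2 Hub → stop 1 → stop 3 → stop 5 → Hub = 44; combined 93.

93 blocks — the smallest possible combined total.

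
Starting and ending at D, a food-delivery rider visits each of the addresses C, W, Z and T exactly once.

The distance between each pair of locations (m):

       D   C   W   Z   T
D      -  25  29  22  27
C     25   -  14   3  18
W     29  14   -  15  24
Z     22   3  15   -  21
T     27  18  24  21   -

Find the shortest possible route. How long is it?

90 m — the shortest possible round trip.

There are 12 distinct closed tours to check (reversals are equivalent).
D-C-W-Z-T-D: 25+14+15+21+27 = 102
D-C-W-T-Z-D: 25+14+24+21+22 = 106
D-C-Z-W-T-D: 25+3+15+24+27 = 94
D-C-Z-T-W-D: 25+3+21+24+29 = 102
D-C-T-W-Z-D: 25+18+24+15+22 = 104
D-C-T-Z-W-D: 25+18+21+15+29 = 108
D-W-C-Z-T-D: 29+14+3+21+27 = 94
D-W-C-T-Z-D: 29+14+18+21+22 = 104
D-W-Z-C-T-D: 29+15+3+18+27 = 92
D-W-T-C-Z-D: 29+24+18+3+22 = 96
D-Z-C-W-T-D: 22+3+14+24+27 = 90
D-Z-W-C-T-D: 22+15+14+18+27 = 96
The minimum is 90.
One optimal route: D → Z → C → W → T → D (or its reverse).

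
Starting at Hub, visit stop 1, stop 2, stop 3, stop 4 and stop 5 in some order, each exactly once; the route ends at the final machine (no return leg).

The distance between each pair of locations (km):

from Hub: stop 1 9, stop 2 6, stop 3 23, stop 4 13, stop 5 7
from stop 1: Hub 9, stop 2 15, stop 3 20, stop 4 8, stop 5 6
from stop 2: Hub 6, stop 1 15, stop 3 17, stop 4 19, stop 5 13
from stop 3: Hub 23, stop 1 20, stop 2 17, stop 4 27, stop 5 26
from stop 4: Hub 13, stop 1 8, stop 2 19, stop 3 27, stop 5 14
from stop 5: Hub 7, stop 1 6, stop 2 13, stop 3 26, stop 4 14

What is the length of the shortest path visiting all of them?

There are 5! = 120 possible orderings.
Hub - stop 1 - stop 2 - stop 3 - stop 4 - stop 5: 9+15+17+27+14 = 82
Hub - stop 1 - stop 2 - stop 3 - stop 5 - stop 4: 9+15+17+26+14 = 81
Hub - stop 1 - stop 2 - stop 4 - stop 3 - stop 5: 9+15+19+27+26 = 96
Hub - stop 1 - stop 2 - stop 4 - stop 5 - stop 3: 9+15+19+14+26 = 83
Hub - stop 1 - stop 2 - stop 5 - stop 3 - stop 4: 9+15+13+26+27 = 90
Hub - stop 1 - stop 2 - stop 5 - stop 4 - stop 3: 9+15+13+14+27 = 78
Hub - stop 1 - stop 3 - stop 2 - stop 4 - stop 5: 9+20+17+19+14 = 79
Hub - stop 1 - stop 3 - stop 2 - stop 5 - stop 4: 9+20+17+13+14 = 73
Hub - stop 1 - stop 3 - stop 4 - stop 2 - stop 5: 9+20+27+19+13 = 88
Hub - stop 1 - stop 3 - stop 4 - stop 5 - stop 2: 9+20+27+14+13 = 83
Hub - stop 1 - stop 3 - stop 5 - stop 2 - stop 4: 9+20+26+13+19 = 87
Hub - stop 1 - stop 3 - stop 5 - stop 4 - stop 2: 9+20+26+14+19 = 88
Hub - stop 1 - stop 4 - stop 2 - stop 3 - stop 5: 9+8+19+17+26 = 79
Hub - stop 1 - stop 4 - stop 2 - stop 5 - stop 3: 9+8+19+13+26 = 75
… (106 more)
Hub - stop 4 - stop 1 - stop 5 - stop 2 - stop 3: 13+8+6+13+17 = 57  ← best
The minimum is 57.
One shortest path: Hub → stop 4 → stop 1 → stop 5 → stop 2 → stop 3.

Shortest open route: 57 km.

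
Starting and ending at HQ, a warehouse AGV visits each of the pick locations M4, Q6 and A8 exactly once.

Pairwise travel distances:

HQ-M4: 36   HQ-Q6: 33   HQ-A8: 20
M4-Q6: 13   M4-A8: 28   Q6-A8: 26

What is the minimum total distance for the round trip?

There are 3 distinct closed tours to check (reversals are equivalent).
HQ → M4 → Q6 → A8 → HQ: 36+13+26+20 = 95
HQ → M4 → A8 → Q6 → HQ: 36+28+26+33 = 123
HQ → Q6 → M4 → A8 → HQ: 33+13+28+20 = 94
The minimum is 94.
One optimal route: HQ → Q6 → M4 → A8 → HQ (or its reverse).

94 — the shortest possible round trip.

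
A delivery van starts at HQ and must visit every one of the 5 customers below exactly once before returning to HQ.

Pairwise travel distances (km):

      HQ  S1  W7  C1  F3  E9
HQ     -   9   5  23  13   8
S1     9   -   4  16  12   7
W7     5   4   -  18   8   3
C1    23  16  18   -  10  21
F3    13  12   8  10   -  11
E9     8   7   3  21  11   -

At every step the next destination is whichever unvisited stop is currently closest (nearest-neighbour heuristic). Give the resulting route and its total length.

60 km along HQ → W7 → E9 → S1 → F3 → C1 → HQ.

At HQ the remaining stops are W7 5, E9 8, S1 9, F3 13, C1 23; go to W7.
At W7 the remaining stops are E9 3, S1 4, F3 8, C1 18; go to E9.
At E9 the remaining stops are S1 7, F3 11, C1 21; go to S1.
At S1 the remaining stops are F3 12, C1 16; go to F3.
At F3 the remaining stops are C1 10; go to C1.
Return C1→HQ: 23.
Total = 5 + 3 + 7 + 12 + 10 + 23 = 60.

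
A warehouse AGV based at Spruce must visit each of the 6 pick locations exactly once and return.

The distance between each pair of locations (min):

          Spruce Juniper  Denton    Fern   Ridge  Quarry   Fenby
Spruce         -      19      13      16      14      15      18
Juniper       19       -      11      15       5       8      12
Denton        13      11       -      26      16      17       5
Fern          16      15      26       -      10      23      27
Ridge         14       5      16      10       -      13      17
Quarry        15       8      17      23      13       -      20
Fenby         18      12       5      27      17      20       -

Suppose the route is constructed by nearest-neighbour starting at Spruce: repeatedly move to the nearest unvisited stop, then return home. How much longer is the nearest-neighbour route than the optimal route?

The nearest-neighbour route is 6 min longer than optimal.

Spruce: Denton=13, Ridge=14, Quarry=15, Fern=16, Fenby=18, Juniper=19 ⇒ Denton
Denton: Fenby=5, Juniper=11, Ridge=16, Quarry=17, Fern=26 ⇒ Fenby
Fenby: Juniper=12, Ridge=17, Quarry=20, Fern=27 ⇒ Juniper
Juniper: Ridge=5, Quarry=8, Fern=15 ⇒ Ridge
Ridge: Fern=10, Quarry=13 ⇒ Fern
Fern: Quarry=23 ⇒ Quarry
NN route Spruce → Denton → Fenby → Juniper → Ridge → Fern → Quarry → Spruce costs 83.
Optimal: Spruce → Denton → Fenby → Juniper → Quarry → Ridge → Fern → Spruce costs 77 (by enumerating all 360 distinct tours).
Excess = 83 − 77 = 6.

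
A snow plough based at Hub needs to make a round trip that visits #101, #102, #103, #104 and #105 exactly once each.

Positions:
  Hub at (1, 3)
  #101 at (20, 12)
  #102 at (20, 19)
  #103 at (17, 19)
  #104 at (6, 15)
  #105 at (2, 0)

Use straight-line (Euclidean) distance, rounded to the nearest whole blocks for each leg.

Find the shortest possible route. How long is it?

Minimum total distance: 60 blocks.

Hub - #101 - #102 - #103 - #104 - #105 - Hub: 21+7+3+12+16+3 = 62
Hub - #101 - #102 - #103 - #105 - #104 - Hub: 21+7+3+24+16+13 = 84
Hub - #101 - #102 - #104 - #103 - #105 - Hub: 21+7+15+12+24+3 = 82
Hub - #101 - #102 - #104 - #105 - #103 - Hub: 21+7+15+16+24+23 = 106
Hub - #101 - #102 - #105 - #103 - #104 - Hub: 21+7+26+24+12+13 = 103
Hub - #101 - #102 - #105 - #104 - #103 - Hub: 21+7+26+16+12+23 = 105
Hub - #101 - #103 - #102 - #104 - #105 - Hub: 21+8+3+15+16+3 = 66
Hub - #101 - #103 - #102 - #105 - #104 - Hub: 21+8+3+26+16+13 = 87
Hub - #101 - #103 - #104 - #102 - #105 - Hub: 21+8+12+15+26+3 = 85
Hub - #101 - #103 - #104 - #105 - #102 - Hub: 21+8+12+16+26+25 = 108
Hub - #101 - #103 - #105 - #102 - #104 - Hub: 21+8+24+26+15+13 = 107
Hub - #101 - #103 - #105 - #104 - #102 - Hub: 21+8+24+16+15+25 = 109
Hub - #101 - #104 - #102 - #103 - #105 - Hub: 21+14+15+3+24+3 = 80
Hub - #101 - #104 - #102 - #105 - #103 - Hub: 21+14+15+26+24+23 = 123
… (46 more)
Hub - #104 - #103 - #102 - #101 - #105 - Hub: 13+12+3+7+22+3 = 60  ← best
The minimum is 60.
One optimal route: Hub → #104 → #103 → #102 → #101 → #105 → Hub (or its reverse).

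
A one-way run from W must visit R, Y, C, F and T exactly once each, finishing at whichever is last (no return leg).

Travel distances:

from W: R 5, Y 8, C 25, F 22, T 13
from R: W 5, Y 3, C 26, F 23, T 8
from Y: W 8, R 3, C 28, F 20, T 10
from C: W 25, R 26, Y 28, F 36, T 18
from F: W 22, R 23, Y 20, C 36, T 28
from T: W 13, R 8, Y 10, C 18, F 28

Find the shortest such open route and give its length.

There are 5! = 120 possible orderings.
W - R - Y - C - F - T: 5+3+28+36+28 = 100
W - R - Y - C - T - F: 5+3+28+18+28 = 82
W - R - Y - F - C - T: 5+3+20+36+18 = 82
W - R - Y - F - T - C: 5+3+20+28+18 = 74
W - R - Y - T - C - F: 5+3+10+18+36 = 72
W - R - Y - T - F - C: 5+3+10+28+36 = 82
W - R - C - Y - F - T: 5+26+28+20+28 = 107
W - R - C - Y - T - F: 5+26+28+10+28 = 97
W - R - C - F - Y - T: 5+26+36+20+10 = 97
W - R - C - F - T - Y: 5+26+36+28+10 = 105
W - R - C - T - Y - F: 5+26+18+10+20 = 79
W - R - C - T - F - Y: 5+26+18+28+20 = 97
W - R - F - Y - C - T: 5+23+20+28+18 = 94
W - R - F - Y - T - C: 5+23+20+10+18 = 76
… (106 more)
W - F - Y - R - T - C: 22+20+3+8+18 = 71  ← best
The minimum is 71.
One shortest path: W → F → Y → R → T → C.

Shortest open route: 71.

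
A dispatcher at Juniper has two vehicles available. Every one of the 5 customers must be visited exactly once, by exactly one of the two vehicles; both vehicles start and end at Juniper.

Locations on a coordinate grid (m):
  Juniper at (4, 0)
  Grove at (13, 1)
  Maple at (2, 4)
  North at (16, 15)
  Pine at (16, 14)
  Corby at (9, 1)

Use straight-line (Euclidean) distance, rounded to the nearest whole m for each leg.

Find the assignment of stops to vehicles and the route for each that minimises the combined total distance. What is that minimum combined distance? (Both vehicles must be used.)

50 m — the smallest possible combined total.

Try each way of splitting the stops between the two vehicles (each non-empty) and, for each split, find the best tour for each vehicle:
  {Grove} + {Maple, North, Pine, Corby}: 18 + 43 = 61
  {Maple} + {Grove, North, Pine, Corby}: 8 + 42 = 50
  {Grove, Maple} + {North, Pine, Corby}: 24 + 40 = 64
  {North} + {Grove, Maple, Pine, Corby}: 38 + 43 = 81
  {Grove, North} + {Maple, Pine, Corby}: 42 + 41 = 83
  {Maple, North} + {Grove, Pine, Corby}: 41 + 40 = 81
  … (15 splits in total)
Best: vehicle 1 Juniper → Maple → Juniper = 8; vehicle 2 Juniper → North → Pine → Grove → Corby → Juniper = 42; combined 50.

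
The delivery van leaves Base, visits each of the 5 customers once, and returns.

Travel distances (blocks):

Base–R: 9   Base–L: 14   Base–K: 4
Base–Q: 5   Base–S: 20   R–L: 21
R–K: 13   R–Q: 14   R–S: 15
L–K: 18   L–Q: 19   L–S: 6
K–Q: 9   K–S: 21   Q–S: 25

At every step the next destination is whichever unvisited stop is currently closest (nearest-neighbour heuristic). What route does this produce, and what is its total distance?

At Base the remaining stops are K 4, Q 5, R 9, L 14, S 20; go to K.
At K the remaining stops are Q 9, R 13, L 18, S 21; go to Q.
At Q the remaining stops are R 14, L 19, S 25; go to R.
At R the remaining stops are S 15, L 21; go to S.
At S the remaining stops are L 6; go to L.
Return L→Base: 14.
Total = 4 + 9 + 14 + 15 + 6 + 14 = 62.

Total distance 62 blocks via the nearest-neighbour route Base → K → Q → R → S → L → Base.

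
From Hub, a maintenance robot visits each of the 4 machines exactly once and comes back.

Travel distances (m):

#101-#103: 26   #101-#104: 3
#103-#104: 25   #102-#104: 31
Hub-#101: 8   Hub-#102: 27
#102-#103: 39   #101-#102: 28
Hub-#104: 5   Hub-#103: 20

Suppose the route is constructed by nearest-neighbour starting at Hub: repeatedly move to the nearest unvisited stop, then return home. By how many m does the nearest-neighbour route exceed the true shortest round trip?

Excess over optimum: 5 m.

From Hub: #104=5, #101=8, #103=20, #102=27 → choose #104 (5).
From #104: #101=3, #103=25, #102=31 → choose #101 (3).
From #101: #103=26, #102=28 → choose #103 (26).
From #103: #102=39 → choose #102 (39).
NN route Hub → #104 → #101 → #103 → #102 → Hub costs 100.
Optimal: Hub → #103 → #102 → #101 → #104 → Hub costs 95 (by enumerating all 12 distinct tours).
Excess = 100 − 95 = 5.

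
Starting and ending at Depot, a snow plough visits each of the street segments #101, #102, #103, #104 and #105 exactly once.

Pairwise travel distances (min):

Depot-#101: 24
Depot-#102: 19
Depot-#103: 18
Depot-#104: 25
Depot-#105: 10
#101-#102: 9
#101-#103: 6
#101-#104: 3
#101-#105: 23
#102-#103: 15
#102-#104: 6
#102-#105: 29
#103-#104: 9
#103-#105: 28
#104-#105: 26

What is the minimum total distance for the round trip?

There are 60 distinct closed tours to check (reversals are equivalent).
Depot - #101 - #102 - #103 - #104 - #105 - Depot: 24+9+15+9+26+10 = 93
Depot - #101 - #102 - #103 - #105 - #104 - Depot: 24+9+15+28+26+25 = 127
Depot - #101 - #102 - #104 - #103 - #105 - Depot: 24+9+6+9+28+10 = 86
Depot - #101 - #102 - #104 - #105 - #103 - Depot: 24+9+6+26+28+18 = 111
Depot - #101 - #102 - #105 - #103 - #104 - Depot: 24+9+29+28+9+25 = 124
Depot - #101 - #102 - #105 - #104 - #103 - Depot: 24+9+29+26+9+18 = 115
Depot - #101 - #103 - #102 - #104 - #105 - Depot: 24+6+15+6+26+10 = 87
Depot - #101 - #103 - #102 - #105 - #104 - Depot: 24+6+15+29+26+25 = 125
Depot - #101 - #103 - #104 - #102 - #105 - Depot: 24+6+9+6+29+10 = 84
Depot - #101 - #103 - #104 - #105 - #102 - Depot: 24+6+9+26+29+19 = 113
Depot - #101 - #103 - #105 - #102 - #104 - Depot: 24+6+28+29+6+25 = 118
Depot - #101 - #103 - #105 - #104 - #102 - Depot: 24+6+28+26+6+19 = 109
Depot - #101 - #104 - #102 - #103 - #105 - Depot: 24+3+6+15+28+10 = 86
Depot - #101 - #104 - #102 - #105 - #103 - Depot: 24+3+6+29+28+18 = 108
… (46 more)
Depot - #102 - #104 - #101 - #103 - #105 - Depot: 19+6+3+6+28+10 = 72  ← best
The minimum is 72.
One optimal route: Depot → #102 → #104 → #101 → #103 → #105 → Depot (or its reverse).

72 min — the shortest possible round trip.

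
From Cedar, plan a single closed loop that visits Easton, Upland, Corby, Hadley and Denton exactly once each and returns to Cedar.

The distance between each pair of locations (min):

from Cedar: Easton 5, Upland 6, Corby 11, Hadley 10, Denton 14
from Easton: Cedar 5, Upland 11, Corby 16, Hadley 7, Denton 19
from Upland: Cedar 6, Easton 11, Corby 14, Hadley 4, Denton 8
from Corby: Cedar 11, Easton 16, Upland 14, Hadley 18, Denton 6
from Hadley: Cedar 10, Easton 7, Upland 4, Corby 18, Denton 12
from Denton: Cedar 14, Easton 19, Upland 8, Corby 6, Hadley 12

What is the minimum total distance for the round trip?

With 5 stops there are 5!/2 = 60 distinct round trips (a route and its reverse cost the same).
Cedar - Easton - Upland - Corby - Hadley - Denton - Cedar: 5+11+14+18+12+14 = 74
Cedar - Easton - Upland - Corby - Denton - Hadley - Cedar: 5+11+14+6+12+10 = 58
Cedar - Easton - Upland - Hadley - Corby - Denton - Cedar: 5+11+4+18+6+14 = 58
Cedar - Easton - Upland - Hadley - Denton - Corby - Cedar: 5+11+4+12+6+11 = 49
Cedar - Easton - Upland - Denton - Corby - Hadley - Cedar: 5+11+8+6+18+10 = 58
Cedar - Easton - Upland - Denton - Hadley - Corby - Cedar: 5+11+8+12+18+11 = 65
Cedar - Easton - Corby - Upland - Hadley - Denton - Cedar: 5+16+14+4+12+14 = 65
Cedar - Easton - Corby - Upland - Denton - Hadley - Cedar: 5+16+14+8+12+10 = 65
Cedar - Easton - Corby - Hadley - Upland - Denton - Cedar: 5+16+18+4+8+14 = 65
Cedar - Easton - Corby - Hadley - Denton - Upland - Cedar: 5+16+18+12+8+6 = 65
Cedar - Easton - Corby - Denton - Upland - Hadley - Cedar: 5+16+6+8+4+10 = 49
Cedar - Easton - Corby - Denton - Hadley - Upland - Cedar: 5+16+6+12+4+6 = 49
Cedar - Easton - Hadley - Upland - Corby - Denton - Cedar: 5+7+4+14+6+14 = 50
Cedar - Easton - Hadley - Upland - Denton - Corby - Cedar: 5+7+4+8+6+11 = 41
… (46 more)
The minimum is 41.
One optimal route: Cedar → Easton → Hadley → Upland → Denton → Corby → Cedar (or its reverse).

Shortest round trip = 41 min.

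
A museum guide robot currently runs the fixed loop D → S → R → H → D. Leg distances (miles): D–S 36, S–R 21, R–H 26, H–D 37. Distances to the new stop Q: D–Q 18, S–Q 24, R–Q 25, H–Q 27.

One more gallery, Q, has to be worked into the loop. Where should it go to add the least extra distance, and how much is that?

Insertion cost between consecutive stops i–j is d(i,Q) + d(Q,j) − d(i,j):
  between D and S: 18 + 24 − 36 = 6
  between S and R: 24 + 25 − 21 = 28
  between R and H: 25 + 27 − 26 = 26
  between H and D: 27 + 18 − 37 = 8
Cheapest insertion is between D and S, adding 6.
New total = 120 + 6 = 126.

Minimum extra distance: 6 miles, inserting Q between D and S.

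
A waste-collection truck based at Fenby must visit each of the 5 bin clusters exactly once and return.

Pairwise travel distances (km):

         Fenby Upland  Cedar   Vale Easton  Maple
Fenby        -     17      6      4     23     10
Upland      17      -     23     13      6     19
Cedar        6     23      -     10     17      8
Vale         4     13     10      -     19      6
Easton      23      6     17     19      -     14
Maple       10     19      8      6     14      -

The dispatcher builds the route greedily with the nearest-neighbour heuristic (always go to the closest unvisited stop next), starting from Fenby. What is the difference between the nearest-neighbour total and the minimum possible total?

Excess over optimum: 7 km.

From Fenby: Vale=4, Cedar=6, Maple=10, Upland=17, Easton=23 → choose Vale (4).
From Vale: Maple=6, Cedar=10, Upland=13, Easton=19 → choose Maple (6).
From Maple: Cedar=8, Easton=14, Upland=19 → choose Cedar (8).
From Cedar: Easton=17, Upland=23 → choose Easton (17).
From Easton: Upland=6 → choose Upland (6).
NN route Fenby → Vale → Maple → Cedar → Easton → Upland → Fenby costs 58.
Optimal: Fenby → Cedar → Maple → Easton → Upland → Vale → Fenby costs 51 (by enumerating all 60 distinct tours).
Excess = 58 − 51 = 7.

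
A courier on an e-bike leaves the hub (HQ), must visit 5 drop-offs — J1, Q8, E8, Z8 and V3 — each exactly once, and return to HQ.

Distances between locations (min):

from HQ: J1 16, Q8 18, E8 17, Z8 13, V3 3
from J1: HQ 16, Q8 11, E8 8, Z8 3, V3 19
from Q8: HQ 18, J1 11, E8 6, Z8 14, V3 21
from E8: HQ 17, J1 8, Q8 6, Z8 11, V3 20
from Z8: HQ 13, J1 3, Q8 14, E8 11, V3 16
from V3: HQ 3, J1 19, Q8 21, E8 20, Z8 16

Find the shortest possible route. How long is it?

There are 60 distinct closed tours to check (reversals are equivalent).
HQ-J1-Q8-E8-Z8-V3-HQ: 16+11+6+11+16+3 = 63
HQ-J1-Q8-E8-V3-Z8-HQ: 16+11+6+20+16+13 = 82
HQ-J1-Q8-Z8-E8-V3-HQ: 16+11+14+11+20+3 = 75
HQ-J1-Q8-Z8-V3-E8-HQ: 16+11+14+16+20+17 = 94
HQ-J1-Q8-V3-E8-Z8-HQ: 16+11+21+20+11+13 = 92
HQ-J1-Q8-V3-Z8-E8-HQ: 16+11+21+16+11+17 = 92
HQ-J1-E8-Q8-Z8-V3-HQ: 16+8+6+14+16+3 = 63
HQ-J1-E8-Q8-V3-Z8-HQ: 16+8+6+21+16+13 = 80
HQ-J1-E8-Z8-Q8-V3-HQ: 16+8+11+14+21+3 = 73
HQ-J1-E8-Z8-V3-Q8-HQ: 16+8+11+16+21+18 = 90
HQ-J1-E8-V3-Q8-Z8-HQ: 16+8+20+21+14+13 = 92
HQ-J1-E8-V3-Z8-Q8-HQ: 16+8+20+16+14+18 = 92
HQ-J1-Z8-Q8-E8-V3-HQ: 16+3+14+6+20+3 = 62
HQ-J1-Z8-Q8-V3-E8-HQ: 16+3+14+21+20+17 = 91
… (46 more)
HQ-Q8-E8-J1-Z8-V3-HQ: 18+6+8+3+16+3 = 54  ← best
The minimum is 54.
One optimal route: HQ → Q8 → E8 → J1 → Z8 → V3 → HQ (or its reverse).

54 min — the shortest possible round trip.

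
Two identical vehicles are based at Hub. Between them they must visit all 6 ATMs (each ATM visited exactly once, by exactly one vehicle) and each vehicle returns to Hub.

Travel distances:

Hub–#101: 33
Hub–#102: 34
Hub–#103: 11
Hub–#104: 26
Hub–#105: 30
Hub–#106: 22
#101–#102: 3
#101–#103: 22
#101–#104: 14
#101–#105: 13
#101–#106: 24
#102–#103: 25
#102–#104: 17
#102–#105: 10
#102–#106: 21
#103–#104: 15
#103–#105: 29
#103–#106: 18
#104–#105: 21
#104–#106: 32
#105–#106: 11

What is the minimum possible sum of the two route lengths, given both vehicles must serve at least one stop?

Try each way of splitting the stops between the two vehicles (each non-empty) and, for each split, find the best tour for each vehicle:
  {#101} + {#102, #103, #104, #105, #106}: 66 + 86 = 152
  {#102} + {#101, #103, #104, #105, #106}: 68 + 86 = 154
  {#101, #102} + {#103, #104, #105, #106}: 70 + 80 = 150
  {#103} + {#101, #102, #104, #105, #106}: 22 + 86 = 108
  {#101, #103} + {#102, #104, #105, #106}: 66 + 86 = 152
  {#102, #103} + {#101, #104, #105, #106}: 70 + 86 = 156
  … (31 splits in total)
Best: vehicle 1 Hub → #103 → Hub = 22; vehicle 2 Hub → #104 → #101 → #102 → #105 → #106 → Hub = 86; combined 108.

Minimum combined distance: 108.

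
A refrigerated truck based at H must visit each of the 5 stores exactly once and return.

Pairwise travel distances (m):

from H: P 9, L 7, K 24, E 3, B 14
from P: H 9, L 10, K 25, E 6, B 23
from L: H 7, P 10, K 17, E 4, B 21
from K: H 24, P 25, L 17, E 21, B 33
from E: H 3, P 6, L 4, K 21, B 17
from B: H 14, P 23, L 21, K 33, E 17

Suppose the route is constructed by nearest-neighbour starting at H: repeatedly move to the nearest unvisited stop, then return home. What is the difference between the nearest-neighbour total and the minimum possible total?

From H: E=3, L=7, P=9, B=14, K=24 → choose E (3).
From E: L=4, P=6, B=17, K=21 → choose L (4).
From L: P=10, K=17, B=21 → choose P (10).
From P: B=23, K=25 → choose B (23).
From B: K=33 → choose K (33).
NN route H → E → L → P → B → K → H costs 97.
Optimal: H → P → E → L → K → B → H costs 83 (by enumerating all 60 distinct tours).
Excess = 97 − 83 = 14.

14 m longer than the optimal tour.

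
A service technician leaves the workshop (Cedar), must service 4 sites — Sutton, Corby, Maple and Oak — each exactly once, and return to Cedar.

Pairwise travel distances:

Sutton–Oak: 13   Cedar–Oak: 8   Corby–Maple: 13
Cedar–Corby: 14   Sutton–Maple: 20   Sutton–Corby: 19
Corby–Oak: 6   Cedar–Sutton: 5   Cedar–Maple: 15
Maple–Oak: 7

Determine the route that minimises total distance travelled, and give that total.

52 — the shortest possible round trip.

With 4 stops there are 4!/2 = 12 distinct round trips (a route and its reverse cost the same).
Cedar → Sutton → Corby → Maple → Oak → Cedar: 5+19+13+7+8 = 52
Cedar → Sutton → Corby → Oak → Maple → Cedar: 5+19+6+7+15 = 52
Cedar → Sutton → Maple → Corby → Oak → Cedar: 5+20+13+6+8 = 52
Cedar → Sutton → Maple → Oak → Corby → Cedar: 5+20+7+6+14 = 52
Cedar → Sutton → Oak → Corby → Maple → Cedar: 5+13+6+13+15 = 52
Cedar → Sutton → Oak → Maple → Corby → Cedar: 5+13+7+13+14 = 52
Cedar → Corby → Sutton → Maple → Oak → Cedar: 14+19+20+7+8 = 68
Cedar → Corby → Sutton → Oak → Maple → Cedar: 14+19+13+7+15 = 68
Cedar → Corby → Maple → Sutton → Oak → Cedar: 14+13+20+13+8 = 68
Cedar → Corby → Oak → Sutton → Maple → Cedar: 14+6+13+20+15 = 68
Cedar → Maple → Sutton → Corby → Oak → Cedar: 15+20+19+6+8 = 68
Cedar → Maple → Corby → Sutton → Oak → Cedar: 15+13+19+13+8 = 68
The minimum is 52.
One optimal route: Cedar → Sutton → Corby → Maple → Oak → Cedar (or its reverse).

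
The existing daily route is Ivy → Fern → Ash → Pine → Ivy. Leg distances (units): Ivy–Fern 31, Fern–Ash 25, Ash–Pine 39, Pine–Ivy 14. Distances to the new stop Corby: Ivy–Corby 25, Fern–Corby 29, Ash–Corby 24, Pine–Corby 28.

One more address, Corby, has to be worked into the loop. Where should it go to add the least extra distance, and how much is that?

Insertion cost between consecutive stops i–j is d(i,Corby) + d(Corby,j) − d(i,j):
  between Ivy and Fern: 25 + 29 − 31 = 23
  between Fern and Ash: 29 + 24 − 25 = 28
  between Ash and Pine: 24 + 28 − 39 = 13
  between Pine and Ivy: 28 + 25 − 14 = 39
Cheapest insertion is between Ash and Pine, adding 13.
New total = 109 + 13 = 122.

+13 — insert Corby between Ash and Pine.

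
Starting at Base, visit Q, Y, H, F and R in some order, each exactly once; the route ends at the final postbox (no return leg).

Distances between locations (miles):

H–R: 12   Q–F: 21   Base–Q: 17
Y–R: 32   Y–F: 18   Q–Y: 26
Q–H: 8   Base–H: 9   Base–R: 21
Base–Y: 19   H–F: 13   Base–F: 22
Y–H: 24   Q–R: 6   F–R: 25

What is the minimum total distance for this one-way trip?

Shortest open route: 64 miles.

There are 5! = 120 possible orderings.
Base → Q → Y → H → F → R: 17+26+24+13+25 = 105
Base → Q → Y → H → R → F: 17+26+24+12+25 = 104
Base → Q → Y → F → H → R: 17+26+18+13+12 = 86
Base → Q → Y → F → R → H: 17+26+18+25+12 = 98
Base → Q → Y → R → H → F: 17+26+32+12+13 = 100
Base → Q → Y → R → F → H: 17+26+32+25+13 = 113
Base → Q → H → Y → F → R: 17+8+24+18+25 = 92
Base → Q → H → Y → R → F: 17+8+24+32+25 = 106
Base → Q → H → F → Y → R: 17+8+13+18+32 = 88
Base → Q → H → F → R → Y: 17+8+13+25+32 = 95
Base → Q → H → R → Y → F: 17+8+12+32+18 = 87
Base → Q → H → R → F → Y: 17+8+12+25+18 = 80
Base → Q → F → Y → H → R: 17+21+18+24+12 = 92
Base → Q → F → Y → R → H: 17+21+18+32+12 = 100
… (106 more)
Base → Y → F → H → Q → R: 19+18+13+8+6 = 64  ← best
The minimum is 64.
One shortest path: Base → Y → F → H → Q → R.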